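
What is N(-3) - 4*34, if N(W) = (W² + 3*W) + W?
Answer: -139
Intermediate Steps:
N(W) = W² + 4*W
N(-3) - 4*34 = -3*(4 - 3) - 4*34 = -3*1 - 136 = -3 - 136 = -139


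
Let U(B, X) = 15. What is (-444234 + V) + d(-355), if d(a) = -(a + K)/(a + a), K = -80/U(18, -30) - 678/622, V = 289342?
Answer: -51302722384/331215 ≈ -1.5489e+5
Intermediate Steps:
K = -5993/933 (K = -80/15 - 678/622 = -80*1/15 - 678*1/622 = -16/3 - 339/311 = -5993/933 ≈ -6.4234)
d(a) = -(-5993/933 + a)/(2*a) (d(a) = -(a - 5993/933)/(a + a) = -(-5993/933 + a)/(2*a))
(-444234 + V) + d(-355) = (-444234 + 289342) + (1/1866)*(5993 - 933*(-355))/(-355) = -154892 + (1/1866)*(-1/355)*(5993 + 331215) = -154892 + (1/1866)*(-1/355)*337208 = -154892 - 168604/331215 = -51302722384/331215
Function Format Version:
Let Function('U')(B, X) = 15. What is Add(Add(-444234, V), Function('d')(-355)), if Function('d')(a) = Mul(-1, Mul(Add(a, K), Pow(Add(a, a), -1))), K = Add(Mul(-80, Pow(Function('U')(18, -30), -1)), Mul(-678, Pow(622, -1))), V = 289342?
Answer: Rational(-51302722384, 331215) ≈ -1.5489e+5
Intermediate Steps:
K = Rational(-5993, 933) (K = Add(Mul(-80, Pow(15, -1)), Mul(-678, Pow(622, -1))) = Add(Mul(-80, Rational(1, 15)), Mul(-678, Rational(1, 622))) = Add(Rational(-16, 3), Rational(-339, 311)) = Rational(-5993, 933) ≈ -6.4234)
Function('d')(a) = Mul(Rational(-1, 2), Pow(a, -1), Add(Rational(-5993, 933), a)) (Function('d')(a) = Mul(-1, Mul(Add(a, Rational(-5993, 933)), Pow(Add(a, a), -1))) = Mul(-1, Mul(Add(Rational(-5993, 933), a), Pow(Mul(2, a), -1))) = Mul(-1, Mul(Add(Rational(-5993, 933), a), Mul(Rational(1, 2), Pow(a, -1)))) = Mul(-1, Mul(Rational(1, 2), Pow(a, -1), Add(Rational(-5993, 933), a))) = Mul(Rational(-1, 2), Pow(a, -1), Add(Rational(-5993, 933), a)))
Add(Add(-444234, V), Function('d')(-355)) = Add(Add(-444234, 289342), Mul(Rational(1, 1866), Pow(-355, -1), Add(5993, Mul(-933, -355)))) = Add(-154892, Mul(Rational(1, 1866), Rational(-1, 355), Add(5993, 331215))) = Add(-154892, Mul(Rational(1, 1866), Rational(-1, 355), 337208)) = Add(-154892, Rational(-168604, 331215)) = Rational(-51302722384, 331215)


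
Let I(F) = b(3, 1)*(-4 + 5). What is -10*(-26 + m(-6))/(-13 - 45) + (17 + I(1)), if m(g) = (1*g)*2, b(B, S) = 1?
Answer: 332/29 ≈ 11.448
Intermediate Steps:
m(g) = 2*g (m(g) = g*2 = 2*g)
I(F) = 1 (I(F) = 1*(-4 + 5) = 1*1 = 1)
-10*(-26 + m(-6))/(-13 - 45) + (17 + I(1)) = -10*(-26 + 2*(-6))/(-13 - 45) + (17 + 1) = -10*(-26 - 12)/(-58) + 18 = -(-380)*(-1)/58 + 18 = -10*19/29 + 18 = -190/29 + 18 = 332/29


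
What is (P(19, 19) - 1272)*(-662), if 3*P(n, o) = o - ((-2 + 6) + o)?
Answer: 2528840/3 ≈ 8.4295e+5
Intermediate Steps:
P(n, o) = -4/3 (P(n, o) = (o - ((-2 + 6) + o))/3 = (o - (4 + o))/3 = (o + (-4 - o))/3 = (⅓)*(-4) = -4/3)
(P(19, 19) - 1272)*(-662) = (-4/3 - 1272)*(-662) = -3820/3*(-662) = 2528840/3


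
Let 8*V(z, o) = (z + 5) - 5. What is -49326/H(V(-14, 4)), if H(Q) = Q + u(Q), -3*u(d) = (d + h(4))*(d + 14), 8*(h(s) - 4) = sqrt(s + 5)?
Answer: 526144/133 ≈ 3956.0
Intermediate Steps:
h(s) = 4 + sqrt(5 + s)/8 (h(s) = 4 + sqrt(s + 5)/8 = 4 + sqrt(5 + s)/8)
u(d) = -(14 + d)*(35/8 + d)/3 (u(d) = -(d + (4 + sqrt(5 + 4)/8))*(d + 14)/3 = -(d + (4 + sqrt(9)/8))*(14 + d)/3 = -(d + (4 + (1/8)*3))*(14 + d)/3 = -(d + (4 + 3/8))*(14 + d)/3 = -(d + 35/8)*(14 + d)/3 = -(35/8 + d)*(14 + d)/3 = -(14 + d)*(35/8 + d)/3)
V(z, o) = z/8 (V(z, o) = ((z + 5) - 5)/8 = ((5 + z) - 5)/8 = z/8)
H(Q) = -245/12 - 41*Q/8 - Q**2/3 (H(Q) = Q + (-245/12 - 49*Q/8 - Q**2/3) = -245/12 - 41*Q/8 - Q**2/3)
-49326/H(V(-14, 4)) = -49326/(-245/12 - 41*(-14)/64 - ((1/8)*(-14))**2/3) = -49326/(-245/12 - 41/8*(-7/4) - (-7/4)**2/3) = -49326/(-245/12 + 287/32 - 1/3*49/16) = -49326/(-245/12 + 287/32 - 49/48) = -49326/(-399/32) = -49326*(-32/399) = 526144/133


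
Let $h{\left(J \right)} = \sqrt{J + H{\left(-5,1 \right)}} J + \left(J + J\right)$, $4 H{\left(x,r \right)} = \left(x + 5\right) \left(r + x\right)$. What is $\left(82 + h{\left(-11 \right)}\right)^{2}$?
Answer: $2269 - 1320 i \sqrt{11} \approx 2269.0 - 4377.9 i$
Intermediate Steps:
$H{\left(x,r \right)} = \frac{\left(5 + x\right) \left(r + x\right)}{4}$ ($H{\left(x,r \right)} = \frac{\left(x + 5\right) \left(r + x\right)}{4} = \frac{\left(5 + x\right) \left(r + x\right)}{4}$)
$h{\left(J \right)} = J^{\frac{3}{2}} + 2 J$ ($h{\left(J \right)} = \sqrt{J + \left(\frac{\left(-5\right)^{2}}{4} + \frac{5}{4} \cdot 1 + \frac{5}{4} \left(-5\right) + \frac{1}{4} \cdot 1 \left(-5\right)\right)} J + \left(J + J\right) = \sqrt{J + \left(\frac{1}{4} \cdot 25 + \frac{5}{4} - \frac{25}{4} - \frac{5}{4}\right)} J + 2 J = \sqrt{J + \left(\frac{25}{4} + \frac{5}{4} - \frac{25}{4} - \frac{5}{4}\right)} J + 2 J = \sqrt{J + 0} J + 2 J = \sqrt{J} J + 2 J = J^{\frac{3}{2}} + 2 J$)
$\left(82 + h{\left(-11 \right)}\right)^{2} = \left(82 - 11 \left(2 + \sqrt{-11}\right)\right)^{2} = \left(82 - 11 \left(2 + i \sqrt{11}\right)\right)^{2} = \left(82 - \left(22 + 11 i \sqrt{11}\right)\right)^{2} = \left(60 - 11 i \sqrt{11}\right)^{2}$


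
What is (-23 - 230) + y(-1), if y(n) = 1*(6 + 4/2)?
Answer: -245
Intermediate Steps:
y(n) = 8 (y(n) = 1*(6 + 4*(1/2)) = 1*(6 + 2) = 1*8 = 8)
(-23 - 230) + y(-1) = (-23 - 230) + 8 = -253 + 8 = -245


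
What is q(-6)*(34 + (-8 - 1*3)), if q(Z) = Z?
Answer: -138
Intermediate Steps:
q(-6)*(34 + (-8 - 1*3)) = -6*(34 + (-8 - 1*3)) = -6*(34 + (-8 - 3)) = -6*(34 - 11) = -6*23 = -138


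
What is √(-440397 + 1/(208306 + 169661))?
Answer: I*√174278942944206/19893 ≈ 663.62*I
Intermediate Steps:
√(-440397 + 1/(208306 + 169661)) = √(-440397 + 1/377967) = √(-166455532898/377967) = I*√174278942944206/19893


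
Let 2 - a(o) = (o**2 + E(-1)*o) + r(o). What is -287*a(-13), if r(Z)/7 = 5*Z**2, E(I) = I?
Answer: 1749265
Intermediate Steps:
r(Z) = 35*Z**2 (r(Z) = 7*(5*Z**2) = 35*Z**2)
a(o) = 2 + o - 36*o**2 (a(o) = 2 - ((o**2 - o) + 35*o**2) = 2 - (-o + 36*o**2) = 2 + (o - 36*o**2) = 2 + o - 36*o**2)
-287*a(-13) = -287*(2 - 13 - 36*(-13)**2) = -287*(2 - 13 - 36*169) = -287*(2 - 13 - 6084) = -287*(-6095) = 1749265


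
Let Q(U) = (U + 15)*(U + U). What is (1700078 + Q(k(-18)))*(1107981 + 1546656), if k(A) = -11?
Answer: 4512856353630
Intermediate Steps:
Q(U) = 2*U*(15 + U) (Q(U) = (15 + U)*(2*U) = 2*U*(15 + U))
(1700078 + Q(k(-18)))*(1107981 + 1546656) = (1700078 + 2*(-11)*(15 - 11))*(1107981 + 1546656) = (1700078 + 2*(-11)*4)*2654637 = (1700078 - 88)*2654637 = 1699990*2654637 = 4512856353630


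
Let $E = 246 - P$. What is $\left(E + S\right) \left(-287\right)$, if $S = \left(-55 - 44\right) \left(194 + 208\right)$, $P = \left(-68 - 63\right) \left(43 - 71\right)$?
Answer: $12404140$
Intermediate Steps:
$P = 3668$ ($P = \left(-131\right) \left(-28\right) = 3668$)
$S = -39798$ ($S = \left(-99\right) 402 = -39798$)
$E = -3422$ ($E = 246 - 3668 = -3422$)
$\left(E + S\right) \left(-287\right) = \left(-3422 - 39798\right) \left(-287\right) = \left(-43220\right) \left(-287\right) = 12404140$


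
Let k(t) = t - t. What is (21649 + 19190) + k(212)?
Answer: 40839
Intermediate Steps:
k(t) = 0
(21649 + 19190) + k(212) = (21649 + 19190) + 0 = 40839 + 0 = 40839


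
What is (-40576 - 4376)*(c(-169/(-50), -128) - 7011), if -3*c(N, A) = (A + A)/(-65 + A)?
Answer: 60829421000/193 ≈ 3.1518e+8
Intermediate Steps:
c(N, A) = -2*A/(3*(-65 + A)) (c(N, A) = -(A + A)/(3*(-65 + A)) = -2*A/(3*(-65 + A)))
(-40576 - 4376)*(c(-169/(-50), -128) - 7011) = (-40576 - 4376)*(-2*(-128)/(-195 + 3*(-128)) - 7011) = -44952*(-2*(-128)/(-195 - 384) - 7011) = -44952*(-2*(-128)/(-579) - 7011) = -44952*(-2*(-128)*(-1/579) - 7011) = -44952*(-256/579 - 7011) = -44952*(-4059625/579) = 60829421000/193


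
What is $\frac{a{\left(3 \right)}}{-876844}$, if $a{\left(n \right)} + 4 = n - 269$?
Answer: $\frac{135}{438422} \approx 0.00030792$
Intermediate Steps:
$a{\left(n \right)} = -273 + n$ ($a{\left(n \right)} = -4 + \left(n - 269\right) = -4 + \left(-269 + n\right) = -273 + n$)
$\frac{a{\left(3 \right)}}{-876844} = \frac{-273 + 3}{-876844} = \left(-270\right) \left(- \frac{1}{876844}\right) = \frac{135}{438422}$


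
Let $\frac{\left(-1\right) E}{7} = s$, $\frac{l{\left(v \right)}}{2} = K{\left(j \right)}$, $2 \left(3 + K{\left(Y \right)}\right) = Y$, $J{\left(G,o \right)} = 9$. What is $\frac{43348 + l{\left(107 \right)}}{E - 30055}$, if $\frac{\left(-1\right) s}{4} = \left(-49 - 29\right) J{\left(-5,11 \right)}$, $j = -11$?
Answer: $- \frac{43331}{49711} \approx -0.87166$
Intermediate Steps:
$K{\left(Y \right)} = -3 + \frac{Y}{2}$
$l{\left(v \right)} = -17$ ($l{\left(v \right)} = 2 \left(-3 + \frac{1}{2} \left(-11\right)\right) = 2 \left(-3 - \frac{11}{2}\right) = 2 \left(- \frac{17}{2}\right) = -17$)
$s = 2808$ ($s = - 4 \left(-49 - 29\right) 9 = - 4 \left(\left(-78\right) 9\right) = \left(-4\right) \left(-702\right) = 2808$)
$E = -19656$ ($E = \left(-7\right) 2808 = -19656$)
$\frac{43348 + l{\left(107 \right)}}{E - 30055} = \frac{43348 - 17}{-19656 - 30055} = \frac{43331}{-49711} = 43331 \left(- \frac{1}{49711}\right) = - \frac{43331}{49711}$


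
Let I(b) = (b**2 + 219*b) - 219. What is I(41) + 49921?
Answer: 60362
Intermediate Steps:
I(b) = -219 + b**2 + 219*b
I(41) + 49921 = (-219 + 41**2 + 219*41) + 49921 = (-219 + 1681 + 8979) + 49921 = 10441 + 49921 = 60362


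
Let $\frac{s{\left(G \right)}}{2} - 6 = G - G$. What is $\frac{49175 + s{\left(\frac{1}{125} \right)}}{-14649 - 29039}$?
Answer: $- \frac{49187}{43688} \approx -1.1259$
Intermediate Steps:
$s{\left(G \right)} = 12$ ($s{\left(G \right)} = 12 + 2 \left(G - G\right) = 12 + 2 \cdot 0 = 12 + 0 = 12$)
$\frac{49175 + s{\left(\frac{1}{125} \right)}}{-14649 - 29039} = \frac{49175 + 12}{-14649 - 29039} = \frac{49187}{-43688} = 49187 \left(- \frac{1}{43688}\right) = - \frac{49187}{43688}$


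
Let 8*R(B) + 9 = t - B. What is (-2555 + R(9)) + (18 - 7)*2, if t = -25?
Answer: -20307/8 ≈ -2538.4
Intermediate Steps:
R(B) = -17/4 - B/8 (R(B) = -9/8 + (-25 - B)/8 = -9/8 + (-25/8 - B/8) = -17/4 - B/8)
(-2555 + R(9)) + (18 - 7)*2 = (-2555 + (-17/4 - 1/8*9)) + (18 - 7)*2 = (-2555 + (-17/4 - 9/8)) + 11*2 = (-2555 - 43/8) + 22 = -20483/8 + 22 = -20307/8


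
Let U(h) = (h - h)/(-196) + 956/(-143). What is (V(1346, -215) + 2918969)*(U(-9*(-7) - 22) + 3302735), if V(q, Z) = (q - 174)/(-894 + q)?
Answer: 155781972725824710/16159 ≈ 9.6406e+12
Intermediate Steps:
V(q, Z) = (-174 + q)/(-894 + q)
U(h) = -956/143 (U(h) = 0*(-1/196) + 956*(-1/143) = 0 - 956/143 = -956/143)
(V(1346, -215) + 2918969)*(U(-9*(-7) - 22) + 3302735) = ((-174 + 1346)/(-894 + 1346) + 2918969)*(-956/143 + 3302735) = (1172/452 + 2918969)*(472290149/143) = ((1/452)*1172 + 2918969)*(472290149/143) = (293/113 + 2918969)*(472290149/143) = (329843790/113)*(472290149/143) = 155781972725824710/16159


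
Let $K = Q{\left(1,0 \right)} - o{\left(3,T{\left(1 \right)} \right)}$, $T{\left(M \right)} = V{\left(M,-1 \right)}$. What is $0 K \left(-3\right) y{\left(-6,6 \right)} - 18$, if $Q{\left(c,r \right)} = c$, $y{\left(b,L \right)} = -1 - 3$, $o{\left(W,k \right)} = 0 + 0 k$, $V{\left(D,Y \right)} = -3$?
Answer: $-18$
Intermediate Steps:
$T{\left(M \right)} = -3$
$o{\left(W,k \right)} = 0$ ($o{\left(W,k \right)} = 0 + 0 = 0$)
$y{\left(b,L \right)} = -4$
$K = 1$ ($K = 1 - 0 = 1 + 0 = 1$)
$0 K \left(-3\right) y{\left(-6,6 \right)} - 18 = 0 \cdot 1 \left(-3\right) \left(-4\right) - 18 = 0 \left(-3\right) \left(-4\right) - 18 = 0 \left(-4\right) - 18 = 0 - 18 = -18$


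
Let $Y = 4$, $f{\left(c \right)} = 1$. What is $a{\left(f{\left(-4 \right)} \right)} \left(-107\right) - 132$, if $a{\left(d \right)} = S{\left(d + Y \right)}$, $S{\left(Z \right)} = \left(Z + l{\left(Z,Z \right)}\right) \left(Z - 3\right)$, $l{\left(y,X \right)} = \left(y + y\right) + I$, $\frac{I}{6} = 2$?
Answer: $-5910$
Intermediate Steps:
$I = 12$ ($I = 6 \cdot 2 = 12$)
$l{\left(y,X \right)} = 12 + 2 y$ ($l{\left(y,X \right)} = \left(y + y\right) + 12 = 2 y + 12 = 12 + 2 y$)
$S{\left(Z \right)} = \left(-3 + Z\right) \left(12 + 3 Z\right)$ ($S{\left(Z \right)} = \left(Z + \left(12 + 2 Z\right)\right) \left(Z - 3\right) = \left(12 + 3 Z\right) \left(-3 + Z\right) = \left(-3 + Z\right) \left(12 + 3 Z\right)$)
$a{\left(d \right)} = -24 + 3 d + 3 \left(4 + d\right)^{2}$ ($a{\left(d \right)} = -36 + 3 \left(d + 4\right) + 3 \left(d + 4\right)^{2} = -36 + 3 \left(4 + d\right) + 3 \left(4 + d\right)^{2} = -36 + \left(12 + 3 d\right) + 3 \left(4 + d\right)^{2} = -24 + 3 d + 3 \left(4 + d\right)^{2}$)
$a{\left(f{\left(-4 \right)} \right)} \left(-107\right) - 132 = \left(24 + 3 \cdot 1^{2} + 27 \cdot 1\right) \left(-107\right) - 132 = \left(24 + 3 \cdot 1 + 27\right) \left(-107\right) - 132 = \left(24 + 3 + 27\right) \left(-107\right) - 132 = 54 \left(-107\right) - 132 = -5778 - 132 = -5910$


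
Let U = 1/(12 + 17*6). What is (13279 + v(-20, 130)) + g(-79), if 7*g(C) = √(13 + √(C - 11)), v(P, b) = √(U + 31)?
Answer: 13279 + √(13 + 3*I*√10)/7 + √402990/114 ≈ 13285.0 + 0.17767*I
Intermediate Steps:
U = 1/114 (U = 1/(12 + 102) = 1/114 ≈ 0.0087719)
v(P, b) = √402990/114 (v(P, b) = √(1/114 + 31) = √(3535/114) = √402990/114)
g(C) = √(13 + √(-11 + C))/7 (g(C) = √(13 + √(C - 11))/7 = √(13 + √(-11 + C))/7)
(13279 + v(-20, 130)) + g(-79) = (13279 + √402990/114) + √(13 + √(-11 - 79))/7 = (13279 + √402990/114) + √(13 + √(-90))/7 = (13279 + √402990/114) + √(13 + 3*I*√10)/7 = 13279 + √(13 + 3*I*√10)/7 + √402990/114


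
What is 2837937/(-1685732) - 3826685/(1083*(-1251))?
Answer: 2605834658899/2283885342756 ≈ 1.1410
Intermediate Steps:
2837937/(-1685732) - 3826685/(1083*(-1251)) = 2837937*(-1/1685732) - 3826685/(-1354833) = -2837937/1685732 - 3826685*(-1/1354833) = -2837937/1685732 + 3826685/1354833 = 2605834658899/2283885342756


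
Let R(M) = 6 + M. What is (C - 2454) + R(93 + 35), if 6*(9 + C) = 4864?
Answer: -4555/3 ≈ -1518.3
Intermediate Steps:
C = 2405/3 (C = -9 + (1/6)*4864 = -9 + 2432/3 = 2405/3 ≈ 801.67)
(C - 2454) + R(93 + 35) = (2405/3 - 2454) + (6 + (93 + 35)) = -4957/3 + (6 + 128) = -4957/3 + 134 = -4555/3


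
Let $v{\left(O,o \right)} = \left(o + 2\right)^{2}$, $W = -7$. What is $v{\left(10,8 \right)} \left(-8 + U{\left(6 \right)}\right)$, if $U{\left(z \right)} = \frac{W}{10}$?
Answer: $-870$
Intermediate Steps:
$U{\left(z \right)} = - \frac{7}{10}$
$v{\left(O,o \right)} = \left(2 + o\right)^{2}$
$v{\left(10,8 \right)} \left(-8 + U{\left(6 \right)}\right) = \left(2 + 8\right)^{2} \left(-8 - \frac{7}{10}\right) = 10^{2} \left(- \frac{87}{10}\right) = 100 \left(- \frac{87}{10}\right) = -870$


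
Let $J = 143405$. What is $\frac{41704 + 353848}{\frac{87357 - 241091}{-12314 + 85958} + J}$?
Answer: $\frac{14565015744}{5280382043} \approx 2.7583$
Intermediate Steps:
$\frac{41704 + 353848}{\frac{87357 - 241091}{-12314 + 85958} + J} = \frac{41704 + 353848}{\frac{87357 - 241091}{-12314 + 85958} + 143405} = \frac{395552}{- \frac{153734}{73644} + 143405} = \frac{395552}{\left(-153734\right) \frac{1}{73644} + 143405} = \frac{395552}{- \frac{76867}{36822} + 143405} = \frac{395552}{\frac{5280382043}{36822}} = 395552 \cdot \frac{36822}{5280382043} = \frac{14565015744}{5280382043}$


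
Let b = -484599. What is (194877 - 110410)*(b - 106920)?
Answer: -49963835373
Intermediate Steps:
(194877 - 110410)*(b - 106920) = (194877 - 110410)*(-484599 - 106920) = 84467*(-591519) = -49963835373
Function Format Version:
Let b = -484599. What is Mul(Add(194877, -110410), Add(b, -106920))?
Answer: -49963835373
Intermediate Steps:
Mul(Add(194877, -110410), Add(b, -106920)) = Mul(Add(194877, -110410), Add(-484599, -106920)) = Mul(84467, -591519) = -49963835373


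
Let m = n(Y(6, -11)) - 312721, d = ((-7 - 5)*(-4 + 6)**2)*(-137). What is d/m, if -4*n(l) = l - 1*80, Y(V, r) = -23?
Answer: -8768/416927 ≈ -0.021030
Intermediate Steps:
n(l) = 20 - l/4 (n(l) = -(l - 1*80)/4 = -(l - 80)/4 = -(-80 + l)/4 = 20 - l/4)
d = 6576 (d = -12*2**2*(-137) = -12*4*(-137) = -48*(-137) = 6576)
m = -1250781/4 (m = (20 - 1/4*(-23)) - 312721 = (20 + 23/4) - 312721 = 103/4 - 312721 = -1250781/4 ≈ -3.1270e+5)
d/m = 6576/(-1250781/4) = 6576*(-4/1250781) = -8768/416927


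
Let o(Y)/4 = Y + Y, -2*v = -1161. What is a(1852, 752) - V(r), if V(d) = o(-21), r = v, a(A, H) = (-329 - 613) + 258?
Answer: -516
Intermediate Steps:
a(A, H) = -684 (a(A, H) = -942 + 258 = -684)
v = 1161/2 (v = -1/2*(-1161) = 1161/2 ≈ 580.50)
o(Y) = 8*Y (o(Y) = 4*(Y + Y) = 4*(2*Y) = 8*Y)
r = 1161/2 ≈ 580.50
V(d) = -168 (V(d) = 8*(-21) = -168)
a(1852, 752) - V(r) = -684 - 1*(-168) = -684 + 168 = -516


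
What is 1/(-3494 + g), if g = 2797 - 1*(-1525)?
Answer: 1/828 ≈ 0.0012077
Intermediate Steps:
g = 4322 (g = 2797 + 1525 = 4322)
1/(-3494 + g) = 1/(-3494 + 4322) = 1/828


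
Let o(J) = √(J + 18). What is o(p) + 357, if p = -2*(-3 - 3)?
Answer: 357 + √30 ≈ 362.48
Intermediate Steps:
p = 12 (p = -2*(-6) = 12)
o(J) = √(18 + J)
o(p) + 357 = √(18 + 12) + 357 = √30 + 357 = 357 + √30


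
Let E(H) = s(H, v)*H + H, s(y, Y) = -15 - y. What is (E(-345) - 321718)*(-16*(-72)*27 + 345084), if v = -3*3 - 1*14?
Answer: -163985239644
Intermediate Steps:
v = -23 (v = -9 - 14 = -23)
E(H) = H + H*(-15 - H) (E(H) = (-15 - H)*H + H = H*(-15 - H) + H = H + H*(-15 - H))
(E(-345) - 321718)*(-16*(-72)*27 + 345084) = (-1*(-345)*(14 - 345) - 321718)*(-16*(-72)*27 + 345084) = (-1*(-345)*(-331) - 321718)*(1152*27 + 345084) = (-114195 - 321718)*(31104 + 345084) = -435913*376188 = -163985239644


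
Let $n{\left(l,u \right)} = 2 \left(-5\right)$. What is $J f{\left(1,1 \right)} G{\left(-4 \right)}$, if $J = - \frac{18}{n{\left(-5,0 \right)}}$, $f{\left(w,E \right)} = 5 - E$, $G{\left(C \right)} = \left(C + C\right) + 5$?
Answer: $- \frac{108}{5} \approx -21.6$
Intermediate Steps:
$n{\left(l,u \right)} = -10$
$G{\left(C \right)} = 5 + 2 C$ ($G{\left(C \right)} = 2 C + 5 = 5 + 2 C$)
$J = \frac{9}{5}$ ($J = - \frac{18}{-10} = \left(-18\right) \left(- \frac{1}{10}\right) = \frac{9}{5} \approx 1.8$)
$J f{\left(1,1 \right)} G{\left(-4 \right)} = \frac{9 \left(5 - 1\right) \left(5 + 2 \left(-4\right)\right)}{5} = \frac{9 \left(5 - 1\right) \left(5 - 8\right)}{5} = \frac{9 \cdot 4 \left(-3\right)}{5} = \frac{9}{5} \left(-12\right) = - \frac{108}{5}$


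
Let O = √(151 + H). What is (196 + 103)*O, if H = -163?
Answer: 598*I*√3 ≈ 1035.8*I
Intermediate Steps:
O = 2*I*√3 (O = √(151 - 163) = √(-12) = 2*I*√3 ≈ 3.4641*I)
(196 + 103)*O = (196 + 103)*(2*I*√3) = 299*(2*I*√3) = 598*I*√3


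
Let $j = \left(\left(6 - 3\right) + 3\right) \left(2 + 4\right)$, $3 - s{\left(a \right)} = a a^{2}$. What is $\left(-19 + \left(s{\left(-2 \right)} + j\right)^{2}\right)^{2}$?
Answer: $4796100$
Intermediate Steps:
$s{\left(a \right)} = 3 - a^{3}$ ($s{\left(a \right)} = 3 - a a^{2} = 3 - a^{3}$)
$j = 36$ ($j = \left(3 + 3\right) 6 = 6 \cdot 6 = 36$)
$\left(-19 + \left(s{\left(-2 \right)} + j\right)^{2}\right)^{2} = \left(-19 + \left(\left(3 - \left(-2\right)^{3}\right) + 36\right)^{2}\right)^{2} = \left(-19 + \left(\left(3 - -8\right) + 36\right)^{2}\right)^{2} = \left(-19 + \left(\left(3 + 8\right) + 36\right)^{2}\right)^{2} = \left(-19 + \left(11 + 36\right)^{2}\right)^{2} = \left(-19 + 47^{2}\right)^{2} = \left(-19 + 2209\right)^{2} = 2190^{2} = 4796100$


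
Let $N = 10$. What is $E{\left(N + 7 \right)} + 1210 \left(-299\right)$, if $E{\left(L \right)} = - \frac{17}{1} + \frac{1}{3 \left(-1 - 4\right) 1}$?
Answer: $- \frac{5427106}{15} \approx -3.6181 \cdot 10^{5}$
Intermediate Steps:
$E{\left(L \right)} = - \frac{256}{15}$ ($E{\left(L \right)} = \left(-17\right) 1 + \frac{1}{3 \left(\left(-5\right) 1\right)} = -17 + \frac{1}{3 \left(-5\right)} = -17 + \frac{1}{3} \left(- \frac{1}{5}\right) = -17 - \frac{1}{15} = - \frac{256}{15}$)
$E{\left(N + 7 \right)} + 1210 \left(-299\right) = - \frac{256}{15} + 1210 \left(-299\right) = - \frac{256}{15} - 361790 = - \frac{5427106}{15}$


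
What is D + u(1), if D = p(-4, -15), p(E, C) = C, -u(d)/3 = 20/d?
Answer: -75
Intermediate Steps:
u(d) = -60/d
D = -15
D + u(1) = -15 - 60/1 = -15 - 60*1 = -15 - 60 = -75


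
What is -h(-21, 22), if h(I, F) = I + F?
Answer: -1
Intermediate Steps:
h(I, F) = F + I
-h(-21, 22) = -(22 - 21) = -1*1 = -1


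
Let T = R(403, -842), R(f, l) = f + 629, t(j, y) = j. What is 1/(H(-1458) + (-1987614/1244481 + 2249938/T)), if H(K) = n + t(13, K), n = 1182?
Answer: 214050732/722116270495 ≈ 0.00029642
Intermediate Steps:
R(f, l) = 629 + f
T = 1032 (T = 629 + 403 = 1032)
H(K) = 1195 (H(K) = 1182 + 13 = 1195)
1/(H(-1458) + (-1987614/1244481 + 2249938/T)) = 1/(1195 + (-1987614/1244481 + 2249938/1032)) = 1/(1195 + (-1987614*1/1244481 + 2249938*(1/1032))) = 1/(1195 + (-662538/414827 + 1124969/516)) = 1/(1195 + 466325645755/214050732) = 1/(722116270495/214050732) = 214050732/722116270495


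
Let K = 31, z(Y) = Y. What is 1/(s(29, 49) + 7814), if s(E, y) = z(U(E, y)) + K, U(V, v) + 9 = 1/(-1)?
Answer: 1/7835 ≈ 0.00012763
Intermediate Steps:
U(V, v) = -10 (U(V, v) = -9 + 1/(-1) = -9 - 1 = -10)
s(E, y) = 21 (s(E, y) = -10 + 31 = 21)
1/(s(29, 49) + 7814) = 1/(21 + 7814) = 1/7835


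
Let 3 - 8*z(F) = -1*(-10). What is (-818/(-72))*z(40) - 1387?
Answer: -402319/288 ≈ -1396.9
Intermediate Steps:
z(F) = -7/8 (z(F) = 3/8 - (-1)*(-10)/8 = 3/8 - ⅛*10 = 3/8 - 5/4 = -7/8)
(-818/(-72))*z(40) - 1387 = -818/(-72)*(-7/8) - 1387 = -818*(-1/72)*(-7/8) - 1387 = (409/36)*(-7/8) - 1387 = -2863/288 - 1387 = -402319/288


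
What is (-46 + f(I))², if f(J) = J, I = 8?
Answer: 1444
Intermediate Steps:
(-46 + f(I))² = (-46 + 8)² = (-38)² = 1444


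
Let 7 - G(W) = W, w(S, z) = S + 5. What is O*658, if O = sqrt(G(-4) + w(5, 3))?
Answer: 658*sqrt(21) ≈ 3015.3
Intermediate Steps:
w(S, z) = 5 + S
G(W) = 7 - W
O = sqrt(21) (O = sqrt((7 - 1*(-4)) + (5 + 5)) = sqrt((7 + 4) + 10) = sqrt(11 + 10) = sqrt(21) ≈ 4.5826)
O*658 = sqrt(21)*658 = 658*sqrt(21)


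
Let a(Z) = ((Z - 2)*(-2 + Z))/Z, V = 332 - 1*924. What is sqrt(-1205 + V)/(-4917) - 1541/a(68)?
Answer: -26197/1089 - I*sqrt(1797)/4917 ≈ -24.056 - 0.0086213*I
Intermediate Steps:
V = -592 (V = 332 - 924 = -592)
a(Z) = (-2 + Z)**2/Z (a(Z) = ((-2 + Z)*(-2 + Z))/Z = (-2 + Z)**2/Z)
sqrt(-1205 + V)/(-4917) - 1541/a(68) = sqrt(-1205 - 592)/(-4917) - 1541*68/(-2 + 68)**2 = sqrt(-1797)*(-1/4917) - 1541/((1/68)*66**2) = (I*sqrt(1797))*(-1/4917) - 1541/((1/68)*4356) = -I*sqrt(1797)/4917 - 1541/1089/17 = -I*sqrt(1797)/4917 - 1541*17/1089 = -I*sqrt(1797)/4917 - 26197/1089 = -26197/1089 - I*sqrt(1797)/4917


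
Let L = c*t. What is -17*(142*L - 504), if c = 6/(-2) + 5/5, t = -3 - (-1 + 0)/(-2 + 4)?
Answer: -3502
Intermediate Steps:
t = -5/2 (t = -3 - (-1)/2 = -3 - 1*(-1/2) = -3 + 1/2 = -5/2 ≈ -2.5000)
c = -2 (c = 6*(-1/2) + 5*(1/5) = -3 + 1 = -2)
L = 5 (L = -2*(-5/2) = 5)
-17*(142*L - 504) = -17*(142*5 - 504) = -17*(710 - 504) = -17*206 = -3502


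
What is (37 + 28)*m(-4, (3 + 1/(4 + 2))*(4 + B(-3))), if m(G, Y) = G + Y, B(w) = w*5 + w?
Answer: -9425/3 ≈ -3141.7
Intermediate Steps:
B(w) = 6*w (B(w) = 5*w + w = 6*w)
(37 + 28)*m(-4, (3 + 1/(4 + 2))*(4 + B(-3))) = (37 + 28)*(-4 + (3 + 1/(4 + 2))*(4 + 6*(-3))) = 65*(-4 + (3 + 1/6)*(4 - 18)) = 65*(-4 + (3 + 1/6)*(-14)) = 65*(-4 + (19/6)*(-14)) = 65*(-4 - 133/3) = 65*(-145/3) = -9425/3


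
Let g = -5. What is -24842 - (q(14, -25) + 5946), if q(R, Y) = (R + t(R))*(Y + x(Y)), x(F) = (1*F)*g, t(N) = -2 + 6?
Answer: -32588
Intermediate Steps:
t(N) = 4
x(F) = -5*F (x(F) = (1*F)*(-5) = F*(-5) = -5*F)
q(R, Y) = -4*Y*(4 + R) (q(R, Y) = (R + 4)*(Y - 5*Y) = (4 + R)*(-4*Y) = -4*Y*(4 + R))
-24842 - (q(14, -25) + 5946) = -24842 - (4*(-25)*(-4 - 1*14) + 5946) = -24842 - (4*(-25)*(-4 - 14) + 5946) = -24842 - (4*(-25)*(-18) + 5946) = -24842 - (1800 + 5946) = -24842 - 1*7746 = -24842 - 7746 = -32588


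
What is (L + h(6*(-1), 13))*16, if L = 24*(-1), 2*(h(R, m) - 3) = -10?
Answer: -416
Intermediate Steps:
h(R, m) = -2 (h(R, m) = 3 + (½)*(-10) = 3 - 5 = -2)
L = -24
(L + h(6*(-1), 13))*16 = (-24 - 2)*16 = -26*16 = -416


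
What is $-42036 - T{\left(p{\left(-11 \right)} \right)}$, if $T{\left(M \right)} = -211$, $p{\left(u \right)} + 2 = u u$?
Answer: $-41825$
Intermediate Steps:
$p{\left(u \right)} = -2 + u^{2}$ ($p{\left(u \right)} = -2 + u u = -2 + u^{2}$)
$-42036 - T{\left(p{\left(-11 \right)} \right)} = -42036 - -211 = -42036 + 211 = -41825$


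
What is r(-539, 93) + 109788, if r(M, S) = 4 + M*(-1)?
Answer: 110331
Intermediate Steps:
r(M, S) = 4 - M
r(-539, 93) + 109788 = (4 - 1*(-539)) + 109788 = (4 + 539) + 109788 = 543 + 109788 = 110331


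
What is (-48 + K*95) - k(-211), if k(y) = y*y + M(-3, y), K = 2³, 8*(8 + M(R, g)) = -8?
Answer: -43800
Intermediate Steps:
M(R, g) = -9 (M(R, g) = -8 + (⅛)*(-8) = -8 - 1 = -9)
K = 8
k(y) = -9 + y² (k(y) = y*y - 9 = y² - 9 = -9 + y²)
(-48 + K*95) - k(-211) = (-48 + 8*95) - (-9 + (-211)²) = (-48 + 760) - (-9 + 44521) = 712 - 1*44512 = 712 - 44512 = -43800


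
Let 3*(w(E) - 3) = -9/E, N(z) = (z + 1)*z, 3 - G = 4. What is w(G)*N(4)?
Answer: 120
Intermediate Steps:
G = -1 (G = 3 - 1*4 = 3 - 4 = -1)
N(z) = z*(1 + z) (N(z) = (1 + z)*z = z*(1 + z))
w(E) = 3 - 3/E (w(E) = 3 + (-9/E)/3 = 3 - 3/E)
w(G)*N(4) = (3 - 3/(-1))*(4*(1 + 4)) = (3 - 3*(-1))*(4*5) = (3 + 3)*20 = 6*20 = 120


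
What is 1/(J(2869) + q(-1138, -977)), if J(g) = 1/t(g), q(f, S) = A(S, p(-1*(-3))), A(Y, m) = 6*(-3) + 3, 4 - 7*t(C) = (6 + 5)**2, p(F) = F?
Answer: -117/1762 ≈ -0.066402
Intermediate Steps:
t(C) = -117/7 (t(C) = 4/7 - (6 + 5)**2/7 = 4/7 - 1/7*11**2 = 4/7 - 1/7*121 = 4/7 - 121/7 = -117/7)
A(Y, m) = -15 (A(Y, m) = -18 + 3 = -15)
q(f, S) = -15
J(g) = -7/117 (J(g) = 1/(-117/7) = -7/117)
1/(J(2869) + q(-1138, -977)) = 1/(-7/117 - 15) = 1/(-1762/117) = -117/1762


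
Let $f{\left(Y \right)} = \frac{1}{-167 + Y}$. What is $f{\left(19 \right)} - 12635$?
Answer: $- \frac{1869981}{148} \approx -12635.0$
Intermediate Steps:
$f{\left(19 \right)} - 12635 = \frac{1}{-167 + 19} - 12635 = \frac{1}{-148} - 12635 = - \frac{1}{148} - 12635 = - \frac{1869981}{148}$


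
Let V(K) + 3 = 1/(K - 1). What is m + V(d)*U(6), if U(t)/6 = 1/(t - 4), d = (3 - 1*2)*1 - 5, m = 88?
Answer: 392/5 ≈ 78.400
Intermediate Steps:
d = -4 (d = (3 - 2)*1 - 5 = 1*1 - 5 = 1 - 5 = -4)
V(K) = -3 + 1/(-1 + K) (V(K) = -3 + 1/(K - 1) = -3 + 1/(-1 + K))
U(t) = 6/(-4 + t) (U(t) = 6/(t - 4) = 6/(-4 + t))
m + V(d)*U(6) = 88 + ((4 - 3*(-4))/(-1 - 4))*(6/(-4 + 6)) = 88 + ((4 + 12)/(-5))*(6/2) = 88 + (-⅕*16)*(6*(½)) = 88 - 16/5*3 = 88 - 48/5 = 392/5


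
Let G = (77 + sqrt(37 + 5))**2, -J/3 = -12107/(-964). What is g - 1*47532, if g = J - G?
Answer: -51613213/964 - 154*sqrt(42) ≈ -54539.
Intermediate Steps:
J = -36321/964 (J = -(-36321)/(-964) = -(-36321)*(-1)/964 = -3*12107/964 = -36321/964 ≈ -37.677)
G = (77 + sqrt(42))**2 ≈ 6969.0
g = -36321/964 - (77 + sqrt(42))**2 ≈ -7006.7
g - 1*47532 = (-5792365/964 - 154*sqrt(42)) - 1*47532 = (-5792365/964 - 154*sqrt(42)) - 47532 = -51613213/964 - 154*sqrt(42)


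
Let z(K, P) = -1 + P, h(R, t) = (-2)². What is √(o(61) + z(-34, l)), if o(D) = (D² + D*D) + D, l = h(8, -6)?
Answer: 3*√834 ≈ 86.637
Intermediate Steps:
h(R, t) = 4
l = 4
o(D) = D + 2*D² (o(D) = (D² + D²) + D = 2*D² + D = D + 2*D²)
√(o(61) + z(-34, l)) = √(61*(1 + 2*61) + (-1 + 4)) = √(61*(1 + 122) + 3) = √(61*123 + 3) = √(7503 + 3) = √7506 = 3*√834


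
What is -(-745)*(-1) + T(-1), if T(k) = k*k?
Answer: -744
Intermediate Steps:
T(k) = k**2
-(-745)*(-1) + T(-1) = -(-745)*(-1) + (-1)**2 = -149*5 + 1 = -745 + 1 = -744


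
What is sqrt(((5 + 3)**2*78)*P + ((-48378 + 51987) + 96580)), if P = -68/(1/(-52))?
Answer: sqrt(17751901) ≈ 4213.3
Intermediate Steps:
P = 3536 (P = -68/(-1/52) = -68*(-52) = 3536)
sqrt(((5 + 3)**2*78)*P + ((-48378 + 51987) + 96580)) = sqrt(((5 + 3)**2*78)*3536 + ((-48378 + 51987) + 96580)) = sqrt((8**2*78)*3536 + (3609 + 96580)) = sqrt((64*78)*3536 + 100189) = sqrt(4992*3536 + 100189) = sqrt(17651712 + 100189) = sqrt(17751901)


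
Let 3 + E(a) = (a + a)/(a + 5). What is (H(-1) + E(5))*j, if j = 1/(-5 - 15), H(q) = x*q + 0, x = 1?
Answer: 3/20 ≈ 0.15000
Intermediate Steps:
H(q) = q (H(q) = 1*q + 0 = q + 0 = q)
j = -1/20 (j = 1/(-20) = -1/20 ≈ -0.050000)
E(a) = -3 + 2*a/(5 + a) (E(a) = -3 + (a + a)/(a + 5) = -3 + (2*a)/(5 + a) = -3 + 2*a/(5 + a))
(H(-1) + E(5))*j = (-1 + (-15 - 1*5)/(5 + 5))*(-1/20) = (-1 + (-15 - 5)/10)*(-1/20) = (-1 + (⅒)*(-20))*(-1/20) = (-1 - 2)*(-1/20) = -3*(-1/20) = 3/20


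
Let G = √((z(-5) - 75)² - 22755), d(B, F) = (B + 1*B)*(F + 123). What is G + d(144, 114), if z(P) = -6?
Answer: 68256 + I*√16194 ≈ 68256.0 + 127.26*I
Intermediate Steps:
d(B, F) = 2*B*(123 + F) (d(B, F) = (B + B)*(123 + F) = (2*B)*(123 + F) = 2*B*(123 + F))
G = I*√16194 (G = √((-6 - 75)² - 22755) = √((-81)² - 22755) = √(6561 - 22755) = √(-16194) = I*√16194 ≈ 127.26*I)
G + d(144, 114) = I*√16194 + 2*144*(123 + 114) = I*√16194 + 2*144*237 = I*√16194 + 68256 = 68256 + I*√16194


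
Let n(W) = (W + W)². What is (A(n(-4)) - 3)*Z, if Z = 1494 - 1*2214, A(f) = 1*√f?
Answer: -3600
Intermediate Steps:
n(W) = 4*W² (n(W) = (2*W)² = 4*W²)
A(f) = √f
Z = -720 (Z = 1494 - 2214 = -720)
(A(n(-4)) - 3)*Z = (√(4*(-4)²) - 3)*(-720) = (√(4*16) - 3)*(-720) = (√64 - 3)*(-720) = (8 - 3)*(-720) = 5*(-720) = -3600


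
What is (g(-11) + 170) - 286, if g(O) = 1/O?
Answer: -1277/11 ≈ -116.09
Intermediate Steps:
g(O) = 1/O
(g(-11) + 170) - 286 = (1/(-11) + 170) - 286 = (-1/11 + 170) - 286 = 1869/11 - 286 = -1277/11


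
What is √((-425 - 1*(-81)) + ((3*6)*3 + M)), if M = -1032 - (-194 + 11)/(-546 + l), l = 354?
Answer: 13*I*√501/8 ≈ 36.372*I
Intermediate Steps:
M = -66109/64 (M = -1032 - (-194 + 11)/(-546 + 354) = -1032 - (-183)/(-192) = -1032 - (-183)*(-1)/192 = -1032 - 1*61/64 = -1032 - 61/64 = -66109/64 ≈ -1033.0)
√((-425 - 1*(-81)) + ((3*6)*3 + M)) = √((-425 - 1*(-81)) + ((3*6)*3 - 66109/64)) = √((-425 + 81) + (18*3 - 66109/64)) = √(-344 + (54 - 66109/64)) = √(-344 - 62653/64) = √(-84669/64) = 13*I*√501/8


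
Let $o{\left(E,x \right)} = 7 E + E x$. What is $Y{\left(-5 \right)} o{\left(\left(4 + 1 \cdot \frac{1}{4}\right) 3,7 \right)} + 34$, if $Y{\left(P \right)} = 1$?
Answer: $\frac{425}{2} \approx 212.5$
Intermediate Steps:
$Y{\left(-5 \right)} o{\left(\left(4 + 1 \cdot \frac{1}{4}\right) 3,7 \right)} + 34 = 1 \left(4 + 1 \cdot \frac{1}{4}\right) 3 \left(7 + 7\right) + 34 = 1 \left(4 + 1 \cdot \frac{1}{4}\right) 3 \cdot 14 + 34 = 1 \left(4 + \frac{1}{4}\right) 3 \cdot 14 + 34 = 1 \cdot \frac{17}{4} \cdot 3 \cdot 14 + 34 = 1 \cdot \frac{51}{4} \cdot 14 + 34 = 1 \cdot \frac{357}{2} + 34 = \frac{357}{2} + 34 = \frac{425}{2}$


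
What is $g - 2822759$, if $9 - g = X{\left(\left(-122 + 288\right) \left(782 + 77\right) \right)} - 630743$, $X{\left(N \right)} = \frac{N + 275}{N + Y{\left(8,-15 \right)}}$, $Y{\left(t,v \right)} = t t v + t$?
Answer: $- \frac{103493466121}{47214} \approx -2.192 \cdot 10^{6}$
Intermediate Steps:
$Y{\left(t,v \right)} = t + v t^{2}$ ($Y{\left(t,v \right)} = t^{2} v + t = v t^{2} + t = t + v t^{2}$)
$X{\left(N \right)} = \frac{275 + N}{-952 + N}$ ($X{\left(N \right)} = \frac{N + 275}{N + 8 \left(1 + 8 \left(-15\right)\right)} = \frac{275 + N}{N + 8 \left(1 - 120\right)} = \frac{275 + N}{N + 8 \left(-119\right)} = \frac{275 + N}{N - 952} = \frac{275 + N}{-952 + N}$)
$g = \frac{29780277305}{47214}$ ($g = 9 - \left(\frac{275 + \left(-122 + 288\right) \left(782 + 77\right)}{-952 + \left(-122 + 288\right) \left(782 + 77\right)} - 630743\right) = 9 - \left(\frac{275 + 166 \cdot 859}{-952 + 166 \cdot 859} - 630743\right) = 9 - \left(\frac{275 + 142594}{-952 + 142594} - 630743\right) = 9 - \left(\frac{1}{141642} \cdot 142869 - 630743\right) = 9 - \left(\frac{47623}{47214} - 630743\right) = 9 - - \frac{29779852379}{47214} = 9 + \frac{29779852379}{47214} = \frac{29780277305}{47214} \approx 6.3075 \cdot 10^{5}$)
$g - 2822759 = \frac{29780277305}{47214} - 2822759 = - \frac{103493466121}{47214}$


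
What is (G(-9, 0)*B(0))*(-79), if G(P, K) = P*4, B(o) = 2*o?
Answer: 0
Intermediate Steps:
G(P, K) = 4*P
(G(-9, 0)*B(0))*(-79) = ((4*(-9))*(2*0))*(-79) = -36*0*(-79) = 0*(-79) = 0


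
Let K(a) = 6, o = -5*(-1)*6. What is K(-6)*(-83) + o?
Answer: -468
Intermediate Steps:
o = 30 (o = 5*6 = 30)
K(-6)*(-83) + o = 6*(-83) + 30 = -498 + 30 = -468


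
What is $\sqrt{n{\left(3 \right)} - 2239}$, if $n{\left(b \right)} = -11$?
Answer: $15 i \sqrt{10} \approx 47.434 i$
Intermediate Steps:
$\sqrt{n{\left(3 \right)} - 2239} = \sqrt{-11 - 2239} = \sqrt{-2250} = 15 i \sqrt{10}$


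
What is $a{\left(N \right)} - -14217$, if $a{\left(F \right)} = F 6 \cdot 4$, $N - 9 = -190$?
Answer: $9873$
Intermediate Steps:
$N = -181$ ($N = 9 - 190 = -181$)
$a{\left(F \right)} = 24 F$ ($a{\left(F \right)} = 6 F 4 = 24 F$)
$a{\left(N \right)} - -14217 = 24 \left(-181\right) - -14217 = -4344 + 14217 = 9873$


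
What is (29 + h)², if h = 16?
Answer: 2025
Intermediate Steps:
(29 + h)² = (29 + 16)² = 45² = 2025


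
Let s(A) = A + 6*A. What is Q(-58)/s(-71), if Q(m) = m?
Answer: 58/497 ≈ 0.11670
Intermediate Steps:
s(A) = 7*A
Q(-58)/s(-71) = -58/(7*(-71)) = -58/(-497) = -58*(-1/497) = 58/497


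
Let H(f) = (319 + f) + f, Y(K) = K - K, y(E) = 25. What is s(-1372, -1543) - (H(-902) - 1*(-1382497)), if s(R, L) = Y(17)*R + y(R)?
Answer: -1380987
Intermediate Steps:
Y(K) = 0
H(f) = 319 + 2*f
s(R, L) = 25 (s(R, L) = 0*R + 25 = 0 + 25 = 25)
s(-1372, -1543) - (H(-902) - 1*(-1382497)) = 25 - ((319 + 2*(-902)) - 1*(-1382497)) = 25 - ((319 - 1804) + 1382497) = 25 - (-1485 + 1382497) = 25 - 1*1381012 = 25 - 1381012 = -1380987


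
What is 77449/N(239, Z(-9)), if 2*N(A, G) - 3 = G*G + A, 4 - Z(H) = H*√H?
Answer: -24318986/89499 - 3717552*I/29833 ≈ -271.72 - 124.61*I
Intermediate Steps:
Z(H) = 4 - H^(3/2) (Z(H) = 4 - H*√H = 4 - H^(3/2))
N(A, G) = 3/2 + A/2 + G²/2 (N(A, G) = 3/2 + (G*G + A)/2 = 3/2 + (G² + A)/2 = 3/2 + (A + G²)/2 = 3/2 + (A/2 + G²/2) = 3/2 + A/2 + G²/2)
77449/N(239, Z(-9)) = 77449/(3/2 + (½)*239 + (4 - (-9)^(3/2))²/2) = 77449/(3/2 + 239/2 + (4 - (-27)*I)²/2) = 77449/(3/2 + 239/2 + (4 + 27*I)²/2) = 77449/(121 + (4 + 27*I)²/2)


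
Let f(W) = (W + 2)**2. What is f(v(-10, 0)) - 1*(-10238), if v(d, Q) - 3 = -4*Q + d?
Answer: 10263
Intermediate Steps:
v(d, Q) = 3 + d - 4*Q (v(d, Q) = 3 + (-4*Q + d) = 3 + (d - 4*Q) = 3 + d - 4*Q)
f(W) = (2 + W)**2
f(v(-10, 0)) - 1*(-10238) = (2 + (3 - 10 - 4*0))**2 - 1*(-10238) = (2 + (3 - 10 + 0))**2 + 10238 = (2 - 7)**2 + 10238 = (-5)**2 + 10238 = 25 + 10238 = 10263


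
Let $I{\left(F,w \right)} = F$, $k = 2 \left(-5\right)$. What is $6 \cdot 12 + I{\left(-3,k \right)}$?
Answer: $69$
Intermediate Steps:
$k = -10$
$6 \cdot 12 + I{\left(-3,k \right)} = 6 \cdot 12 - 3 = 72 - 3 = 69$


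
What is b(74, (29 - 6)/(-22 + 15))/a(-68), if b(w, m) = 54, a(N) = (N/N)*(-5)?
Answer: -54/5 ≈ -10.800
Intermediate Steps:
a(N) = -5 (a(N) = 1*(-5) = -5)
b(74, (29 - 6)/(-22 + 15))/a(-68) = 54/(-5) = 54*(-1/5) = -54/5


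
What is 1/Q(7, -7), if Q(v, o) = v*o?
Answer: -1/49 ≈ -0.020408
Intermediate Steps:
Q(v, o) = o*v
1/Q(7, -7) = 1/(-7*7) = 1/(-49) = -1/49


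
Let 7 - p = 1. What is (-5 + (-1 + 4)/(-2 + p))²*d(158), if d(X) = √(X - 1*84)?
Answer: 289*√74/16 ≈ 155.38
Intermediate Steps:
p = 6 (p = 7 - 1*1 = 7 - 1 = 6)
d(X) = √(-84 + X) (d(X) = √(X - 84) = √(-84 + X))
(-5 + (-1 + 4)/(-2 + p))²*d(158) = (-5 + (-1 + 4)/(-2 + 6))²*√(-84 + 158) = (-5 + 3/4)²*√74 = (-5 + 3*(¼))²*√74 = (-5 + ¾)²*√74 = (-17/4)²*√74 = 289*√74/16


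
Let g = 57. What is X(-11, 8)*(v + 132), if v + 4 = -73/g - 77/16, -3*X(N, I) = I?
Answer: -111179/342 ≈ -325.08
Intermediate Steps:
X(N, I) = -I/3
v = -9205/912 (v = -4 + (-73/57 - 77/16) = -4 - 5557/912 = -9205/912 ≈ -10.093)
X(-11, 8)*(v + 132) = (-⅓*8)*(-9205/912 + 132) = -8/3*111179/912 = -111179/342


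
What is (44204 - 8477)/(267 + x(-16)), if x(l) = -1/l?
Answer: 571632/4273 ≈ 133.78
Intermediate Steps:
(44204 - 8477)/(267 + x(-16)) = (44204 - 8477)/(267 - 1/(-16)) = 35727/(267 - 1*(-1/16)) = 35727/(267 + 1/16) = 35727/(4273/16) = 35727*(16/4273) = 571632/4273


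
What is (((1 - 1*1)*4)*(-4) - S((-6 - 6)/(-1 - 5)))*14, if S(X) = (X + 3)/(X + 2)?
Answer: -35/2 ≈ -17.500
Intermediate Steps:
S(X) = (3 + X)/(2 + X)
(((1 - 1*1)*4)*(-4) - S((-6 - 6)/(-1 - 5)))*14 = (((1 - 1*1)*4)*(-4) - (3 + (-6 - 6)/(-1 - 5))/(2 + (-6 - 6)/(-1 - 5)))*14 = (((1 - 1)*4)*(-4) - (3 - 12/(-6))/(2 - 12/(-6)))*14 = ((0*4)*(-4) - (3 - 12*(-1/6))/(2 - 12*(-1/6)))*14 = (0*(-4) - (3 + 2)/(2 + 2))*14 = (0 - 5/4)*14 = -5/4*14 = -35/2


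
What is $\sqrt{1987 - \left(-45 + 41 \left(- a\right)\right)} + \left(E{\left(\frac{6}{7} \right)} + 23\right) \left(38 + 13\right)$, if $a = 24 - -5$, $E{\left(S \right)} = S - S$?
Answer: $1173 + \sqrt{3221} \approx 1229.8$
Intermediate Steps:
$E{\left(S \right)} = 0$
$a = 29$ ($a = 24 + 5 = 29$)
$\sqrt{1987 - \left(-45 + 41 \left(- a\right)\right)} + \left(E{\left(\frac{6}{7} \right)} + 23\right) \left(38 + 13\right) = \sqrt{1987 - \left(-45 + 41 \left(\left(-1\right) 29\right)\right)} + \left(0 + 23\right) \left(38 + 13\right) = \sqrt{1987 + \left(45 - -1189\right)} + 23 \cdot 51 = \sqrt{1987 + \left(45 + 1189\right)} + 1173 = \sqrt{1987 + 1234} + 1173 = \sqrt{3221} + 1173 = 1173 + \sqrt{3221}$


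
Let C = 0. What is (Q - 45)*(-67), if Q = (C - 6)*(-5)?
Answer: 1005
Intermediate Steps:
Q = 30 (Q = (0 - 6)*(-5) = -6*(-5) = 30)
(Q - 45)*(-67) = (30 - 45)*(-67) = -15*(-67) = 1005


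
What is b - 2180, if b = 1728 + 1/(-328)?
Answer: -148257/328 ≈ -452.00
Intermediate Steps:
b = 566783/328 (b = 1728 - 1/328 = 566783/328 ≈ 1728.0)
b - 2180 = 566783/328 - 2180 = -148257/328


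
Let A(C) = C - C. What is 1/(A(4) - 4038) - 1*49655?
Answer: -200506891/4038 ≈ -49655.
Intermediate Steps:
A(C) = 0
1/(A(4) - 4038) - 1*49655 = 1/(0 - 4038) - 1*49655 = 1/(-4038) - 49655 = -1/4038 - 49655 = -200506891/4038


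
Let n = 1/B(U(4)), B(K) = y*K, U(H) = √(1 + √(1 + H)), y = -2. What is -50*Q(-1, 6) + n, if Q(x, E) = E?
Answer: -300 - 1/(2*√(1 + √5)) ≈ -300.28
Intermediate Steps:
B(K) = -2*K
n = -1/(2*√(1 + √5)) (n = 1/(-2*√(1 + √(1 + 4))) = 1/(-2*√(1 + √5)) = -1/(2*√(1 + √5)) ≈ -0.27795)
-50*Q(-1, 6) + n = -50*6 - 1/(2*√(1 + √5)) = -300 - 1/(2*√(1 + √5))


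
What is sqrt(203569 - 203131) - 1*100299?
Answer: -100299 + sqrt(438) ≈ -1.0028e+5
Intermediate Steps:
sqrt(203569 - 203131) - 1*100299 = sqrt(438) - 100299 = -100299 + sqrt(438)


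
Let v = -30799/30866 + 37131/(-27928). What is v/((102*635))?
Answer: -1003119959/27916700610480 ≈ -3.5933e-5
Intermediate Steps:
v = -1003119959/431012824 (v = -30799*1/30866 + 37131*(-1/27928) = -30799/30866 - 37131/27928 = -1003119959/431012824 ≈ -2.3274)
v/((102*635)) = -1003119959/(431012824*(102*635)) = -1003119959/431012824/64770 = -1003119959/431012824*1/64770 = -1003119959/27916700610480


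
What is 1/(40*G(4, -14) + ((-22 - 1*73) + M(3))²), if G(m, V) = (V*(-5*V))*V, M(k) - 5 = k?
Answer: 1/556369 ≈ 1.7974e-6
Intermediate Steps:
M(k) = 5 + k
G(m, V) = -5*V³ (G(m, V) = (-5*V²)*V = -5*V³)
1/(40*G(4, -14) + ((-22 - 1*73) + M(3))²) = 1/(40*(-5*(-14)³) + ((-22 - 1*73) + (5 + 3))²) = 1/(40*(-5*(-2744)) + ((-22 - 73) + 8)²) = 1/(40*13720 + (-95 + 8)²) = 1/(548800 + (-87)²) = 1/(548800 + 7569) = 1/556369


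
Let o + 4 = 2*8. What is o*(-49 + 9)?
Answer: -480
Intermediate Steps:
o = 12 (o = -4 + 2*8 = -4 + 16 = 12)
o*(-49 + 9) = 12*(-49 + 9) = 12*(-40) = -480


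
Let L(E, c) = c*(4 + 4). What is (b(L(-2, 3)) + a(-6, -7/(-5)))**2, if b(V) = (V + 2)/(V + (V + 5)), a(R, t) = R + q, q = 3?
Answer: 17689/2809 ≈ 6.2973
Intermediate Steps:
L(E, c) = 8*c (L(E, c) = c*8 = 8*c)
a(R, t) = 3 + R (a(R, t) = R + 3 = 3 + R)
b(V) = (2 + V)/(5 + 2*V) (b(V) = (2 + V)/(V + (5 + V)) = (2 + V)/(5 + 2*V))
(b(L(-2, 3)) + a(-6, -7/(-5)))**2 = ((2 + 8*3)/(5 + 2*(8*3)) + (3 - 6))**2 = ((2 + 24)/(5 + 2*24) - 3)**2 = (26/(5 + 48) - 3)**2 = (26/53 - 3)**2 = (-133/53)**2 = 17689/2809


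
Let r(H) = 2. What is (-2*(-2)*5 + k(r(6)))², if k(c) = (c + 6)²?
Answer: 7056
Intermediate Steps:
k(c) = (6 + c)²
(-2*(-2)*5 + k(r(6)))² = (-2*(-2)*5 + (6 + 2)²)² = (4*5 + 8²)² = (20 + 64)² = 84² = 7056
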